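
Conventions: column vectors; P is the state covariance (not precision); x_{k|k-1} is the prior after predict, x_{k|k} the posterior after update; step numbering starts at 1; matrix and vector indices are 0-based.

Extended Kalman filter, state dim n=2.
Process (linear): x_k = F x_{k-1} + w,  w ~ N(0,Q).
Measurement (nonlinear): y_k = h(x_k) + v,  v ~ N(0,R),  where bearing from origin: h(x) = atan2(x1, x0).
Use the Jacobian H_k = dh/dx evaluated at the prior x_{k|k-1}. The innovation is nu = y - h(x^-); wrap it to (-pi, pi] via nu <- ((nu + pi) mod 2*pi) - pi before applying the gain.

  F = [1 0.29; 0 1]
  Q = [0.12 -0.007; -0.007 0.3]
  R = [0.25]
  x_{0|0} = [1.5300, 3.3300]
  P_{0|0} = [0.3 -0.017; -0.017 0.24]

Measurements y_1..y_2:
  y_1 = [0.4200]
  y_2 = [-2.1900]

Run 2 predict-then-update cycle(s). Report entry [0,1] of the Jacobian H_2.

step 1: x^-=[2.4957, 3.3300]  P^-=[0.4303 0.0456; 0.0456 0.5400]  H_jac=[-0.1923 0.1441]  S=[0.2746]  K=[-0.2774; 0.2515]  nu=[-0.5076]  x^+=[2.6365, 3.2023]  P^+=[0.4092 0.0648; 0.0648 0.5226]
step 2: x^-=[3.5652, 3.2023]  P^-=[0.6107 0.2093; 0.2093 0.8226]  H_jac=[-0.1394 0.1552]  S=[0.2726]  K=[-0.1932; 0.3614]  nu=[-2.9218]  x^+=[4.1296, 2.1465]  P^+=[0.6005 0.2283; 0.2283 0.7870]

H_jac[0,1] = 0.1552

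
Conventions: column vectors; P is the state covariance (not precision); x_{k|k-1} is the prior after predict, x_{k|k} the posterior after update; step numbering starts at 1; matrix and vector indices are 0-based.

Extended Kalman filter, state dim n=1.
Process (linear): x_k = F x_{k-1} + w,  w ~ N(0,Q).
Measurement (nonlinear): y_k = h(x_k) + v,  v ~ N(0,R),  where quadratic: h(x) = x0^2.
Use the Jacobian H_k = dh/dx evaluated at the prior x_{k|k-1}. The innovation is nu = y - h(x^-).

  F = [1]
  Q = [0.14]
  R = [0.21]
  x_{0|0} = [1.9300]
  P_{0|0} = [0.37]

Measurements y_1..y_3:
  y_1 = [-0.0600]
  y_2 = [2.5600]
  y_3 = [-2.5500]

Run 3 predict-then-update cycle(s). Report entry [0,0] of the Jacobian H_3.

H_jac[0,0] = 3.1643

step 1: x^-=[1.9300]  P^-=[0.5100]  H_jac=[3.8600]  S=[7.8088]  K=[0.2521]  nu=[-3.7849]  x^+=[0.9758]  P^+=[0.0137]
step 2: x^-=[0.9758]  P^-=[0.1537]  H_jac=[1.9517]  S=[0.7955]  K=[0.3771]  nu=[1.6078]  x^+=[1.5822]  P^+=[0.0406]
step 3: x^-=[1.5822]  P^-=[0.1806]  H_jac=[3.1643]  S=[2.0181]  K=[0.2831]  nu=[-5.0532]  x^+=[0.1514]  P^+=[0.0188]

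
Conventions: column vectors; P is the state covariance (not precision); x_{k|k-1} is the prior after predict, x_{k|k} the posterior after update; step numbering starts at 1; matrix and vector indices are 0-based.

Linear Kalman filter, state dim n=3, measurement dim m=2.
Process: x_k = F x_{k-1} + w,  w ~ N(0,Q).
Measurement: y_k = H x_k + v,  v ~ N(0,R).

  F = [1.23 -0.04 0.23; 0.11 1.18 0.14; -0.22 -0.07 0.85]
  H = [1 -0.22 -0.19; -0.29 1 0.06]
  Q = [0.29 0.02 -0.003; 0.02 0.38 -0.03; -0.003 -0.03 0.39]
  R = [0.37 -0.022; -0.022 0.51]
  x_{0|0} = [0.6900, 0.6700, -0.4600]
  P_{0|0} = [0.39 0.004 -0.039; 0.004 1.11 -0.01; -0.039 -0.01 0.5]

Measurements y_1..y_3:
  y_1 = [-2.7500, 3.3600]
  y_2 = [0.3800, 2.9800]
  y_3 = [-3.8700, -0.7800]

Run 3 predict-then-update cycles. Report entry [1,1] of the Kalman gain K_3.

step 1: x^-=[0.7161, 0.8021, -0.5897]  P^-=[0.8860 0.0319 -0.0463; 0.0319 1.9366 -0.0851; -0.0463 -0.0851 0.7915]  S=[1.3747 -0.6681; -0.6681 2.4969]  K=[0.6913 0.0937; 0.1140 0.8004; -0.1542 -0.0509]  nu=[-3.4017, 2.8010]  x^+=[-1.3730, 2.6560, -0.2078]  P^+=[0.2936 0.1130 0.0790; 0.1130 0.4412 -0.0454; 0.0790 -0.0454 0.7628]
step 2: x^-=[-1.8428, 2.9540, -0.0605]  P^-=[0.8097 0.2305 0.1401; 0.2305 1.0296 -0.0532; 0.1401 -0.0532 0.9368]  S=[1.1042 -0.2218; -0.2218 1.4661]  K=[0.6846 0.1064; 0.1488 0.6770; -0.0298 -0.0301]  nu=[2.8612, -0.5048]  x^+=[0.0622, 3.0380, -0.1307]  P^+=[0.3079 0.1188 0.1620; 0.1188 0.3779 -0.0238; 0.1620 -0.0238 0.9349]
step 3: x^-=[-0.0750, 3.5734, -0.3374]  P^-=[0.8863 0.2714 0.2507; 0.2714 0.9561 -0.0027; 0.2507 -0.0027 1.0281]  S=[1.1247 -0.1829; -0.1829 1.3779]  K=[0.7114 0.1158; 0.1618 0.6582; 0.0492 -0.0034]  nu=[-3.0729, -4.3549]  x^+=[-2.7655, 0.2100, -0.4739]  P^+=[0.3288 0.1260 0.2125; 0.1260 0.3688 -0.0027; 0.2125 -0.0027 1.0253]

K[1,1] = 0.6582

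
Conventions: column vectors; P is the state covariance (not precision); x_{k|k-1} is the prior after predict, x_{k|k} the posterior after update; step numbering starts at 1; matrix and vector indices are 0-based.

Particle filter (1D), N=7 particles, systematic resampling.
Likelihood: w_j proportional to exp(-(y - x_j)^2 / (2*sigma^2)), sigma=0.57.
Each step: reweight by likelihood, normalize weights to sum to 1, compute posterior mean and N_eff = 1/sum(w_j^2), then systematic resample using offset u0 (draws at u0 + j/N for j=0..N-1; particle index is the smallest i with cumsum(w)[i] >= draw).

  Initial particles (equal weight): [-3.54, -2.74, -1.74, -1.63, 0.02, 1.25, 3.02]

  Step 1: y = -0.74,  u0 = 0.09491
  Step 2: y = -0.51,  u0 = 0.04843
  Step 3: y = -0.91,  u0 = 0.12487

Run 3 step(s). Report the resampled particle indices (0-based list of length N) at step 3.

resampled_idx = [0, 1, 2, 3, 4, 5, 6]

step 1: w=[0.0000, 0.0023, 0.2319, 0.3193, 0.4441, 0.0024, 0.0000]  mean=-0.9182  Neff=2.8332  idx=[2, 3, 3, 3, 4, 4, 4]
step 2: w=[0.0393, 0.0585, 0.0585, 0.0585, 0.2617, 0.2617, 0.2617]  mean=-0.3388  Neff=4.6016  idx=[1, 3, 4, 5, 5, 6, 6]
step 3: w=[0.2027, 0.2027, 0.1189, 0.1189, 0.1189, 0.1189, 0.1189]  mean=-0.6489  Neff=6.5409  idx=[0, 1, 2, 3, 4, 5, 6]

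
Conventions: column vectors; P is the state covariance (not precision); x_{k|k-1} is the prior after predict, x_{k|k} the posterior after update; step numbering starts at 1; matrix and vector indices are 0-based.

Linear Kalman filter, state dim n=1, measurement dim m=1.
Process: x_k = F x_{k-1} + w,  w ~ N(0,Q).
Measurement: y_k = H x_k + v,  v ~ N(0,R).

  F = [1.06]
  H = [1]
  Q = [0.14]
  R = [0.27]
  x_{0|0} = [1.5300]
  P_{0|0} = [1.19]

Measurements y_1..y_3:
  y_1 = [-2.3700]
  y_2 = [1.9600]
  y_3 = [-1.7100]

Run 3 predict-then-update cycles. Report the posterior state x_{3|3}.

x_post = [-0.7278]

step 1: x^-=[1.6218]  P^-=[1.4771]  S=[1.7471]  K=[0.8455]  nu=[-3.9918]  x^+=[-1.7531]  P^+=[0.2283]
step 2: x^-=[-1.8583]  P^-=[0.3965]  S=[0.6665]  K=[0.5949]  nu=[3.8183]  x^+=[0.4132]  P^+=[0.1606]
step 3: x^-=[0.4380]  P^-=[0.3205]  S=[0.5905]  K=[0.5427]  nu=[-2.1480]  x^+=[-0.7278]  P^+=[0.1465]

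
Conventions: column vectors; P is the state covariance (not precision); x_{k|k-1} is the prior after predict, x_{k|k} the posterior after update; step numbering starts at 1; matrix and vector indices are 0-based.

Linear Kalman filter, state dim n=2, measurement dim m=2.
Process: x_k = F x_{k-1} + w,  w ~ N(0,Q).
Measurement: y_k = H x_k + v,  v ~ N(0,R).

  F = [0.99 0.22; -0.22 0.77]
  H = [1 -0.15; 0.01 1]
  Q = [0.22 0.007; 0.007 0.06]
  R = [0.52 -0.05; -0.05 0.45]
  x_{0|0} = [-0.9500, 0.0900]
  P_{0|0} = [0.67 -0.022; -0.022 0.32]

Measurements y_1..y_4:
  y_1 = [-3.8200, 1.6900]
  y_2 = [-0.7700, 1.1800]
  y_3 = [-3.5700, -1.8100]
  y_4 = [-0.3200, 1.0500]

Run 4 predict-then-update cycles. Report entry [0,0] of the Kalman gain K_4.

step 1: x^-=[-0.9207, 0.2783]  P^-=[0.8826 -0.1004; -0.1004 0.2896]  S=[1.4392 -0.1849; -0.1849 0.7377]  K=[0.6280 0.0332; -0.0514 0.3784]  nu=[-2.8576, 1.4209]  x^+=[-2.6679, 0.9627]  P^+=[0.3219 -0.0197; -0.0197 0.1730]
step 2: x^-=[-2.4295, 1.3282]  P^-=[0.5353 -0.0478; -0.0478 0.1848]  S=[1.0738 -0.1201; -0.1201 0.6339]  K=[0.5085 0.0293; -0.0387 0.2835]  nu=[1.8587, -0.1239]  x^+=[-1.4880, 1.2212]  P^+=[0.2607 -0.0148; -0.0148 0.1296]
step 3: x^-=[-1.2044, 1.2677]  P^-=[0.4753 -0.0384; -0.0384 0.1545]  S=[1.0103 -0.1068; -0.1068 0.6038]  K=[0.4792 0.0290; -0.0346 0.2491]  nu=[-2.1754, -3.0657]  x^+=[-2.3359, 0.5792]  P^+=[0.2458 -0.0134; -0.0134 0.1140]
step 4: x^-=[-2.1851, 0.9599]  P^-=[0.4606 -0.0368; -0.0368 0.1440]  S=[0.9948 -0.1037; -0.1037 0.5933]  K=[0.4714 0.0282; -0.0340 0.2361]  nu=[2.0091, 0.1119]  x^+=[-1.2348, 0.9179]  P^+=[0.2417 -0.0133; -0.0133 0.1081]

K[0,0] = 0.4714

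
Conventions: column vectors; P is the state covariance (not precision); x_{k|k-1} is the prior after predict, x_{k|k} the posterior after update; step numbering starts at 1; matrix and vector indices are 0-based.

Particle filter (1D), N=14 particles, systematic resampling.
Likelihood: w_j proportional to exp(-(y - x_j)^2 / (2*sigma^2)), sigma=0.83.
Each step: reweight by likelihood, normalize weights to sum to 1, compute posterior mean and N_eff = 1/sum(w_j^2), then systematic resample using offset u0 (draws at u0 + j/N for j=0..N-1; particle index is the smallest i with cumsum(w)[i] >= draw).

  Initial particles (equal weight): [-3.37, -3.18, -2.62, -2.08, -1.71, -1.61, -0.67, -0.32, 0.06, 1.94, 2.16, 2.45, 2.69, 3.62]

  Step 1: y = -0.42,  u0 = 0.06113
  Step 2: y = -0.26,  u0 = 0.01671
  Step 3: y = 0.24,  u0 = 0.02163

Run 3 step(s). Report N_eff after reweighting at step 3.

N_eff = 12.5616

step 1: w=[0.0005, 0.0011, 0.0082, 0.0371, 0.0819, 0.0980, 0.2618, 0.2719, 0.2317, 0.0048, 0.0022, 0.0007, 0.0002, 0.0000]  mean=-0.6334  Neff=4.6745  idx=[4, 5, 5, 6, 6, 6, 7, 7, 7, 7, 8, 8, 8, 8]
step 2: w=[0.0196, 0.0240, 0.0240, 0.0797, 0.0797, 0.0797, 0.0898, 0.0898, 0.0898, 0.0898, 0.0836, 0.0836, 0.0836, 0.0836]  mean=-0.3657  Neff=12.3820  idx=[0, 3, 4, 5, 5, 6, 7, 8, 9, 9, 10, 11, 12, 13]
step 3: w=[0.0062, 0.0540, 0.0540, 0.0540, 0.0540, 0.0785, 0.0785, 0.0785, 0.0785, 0.0785, 0.0963, 0.0963, 0.0963, 0.0963]  mean=-0.2580  Neff=12.5616  idx=[1, 2, 3, 5, 6, 6, 7, 8, 9, 10, 11, 11, 12, 13]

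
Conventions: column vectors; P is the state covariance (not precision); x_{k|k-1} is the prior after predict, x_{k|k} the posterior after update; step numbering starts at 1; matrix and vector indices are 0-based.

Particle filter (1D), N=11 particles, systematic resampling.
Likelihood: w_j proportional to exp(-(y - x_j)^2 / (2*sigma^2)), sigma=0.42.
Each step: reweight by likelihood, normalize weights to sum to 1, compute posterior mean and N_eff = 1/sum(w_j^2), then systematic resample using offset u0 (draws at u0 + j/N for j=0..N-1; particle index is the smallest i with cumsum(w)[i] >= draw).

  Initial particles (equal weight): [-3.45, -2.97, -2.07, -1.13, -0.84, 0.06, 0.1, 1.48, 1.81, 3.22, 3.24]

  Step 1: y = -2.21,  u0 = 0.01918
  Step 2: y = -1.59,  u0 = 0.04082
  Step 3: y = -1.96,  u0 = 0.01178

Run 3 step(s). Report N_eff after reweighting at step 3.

N_eff = 11.0000

step 1: w=[0.0107, 0.1628, 0.7917, 0.0307, 0.0041, 0.0000, 0.0000, 0.0000, 0.0000, 0.0000, 0.0000]  mean=-2.1974  Neff=1.5282  idx=[1, 1, 2, 2, 2, 2, 2, 2, 2, 2, 2]
step 2: w=[0.0010, 0.0010, 0.1109, 0.1109, 0.1109, 0.1109, 0.1109, 0.1109, 0.1109, 0.1109, 0.1109]  mean=-2.0717  Neff=9.0347  idx=[2, 3, 3, 4, 5, 6, 7, 8, 8, 9, 10]
step 3: w=[0.0909, 0.0909, 0.0909, 0.0909, 0.0909, 0.0909, 0.0909, 0.0909, 0.0909, 0.0909, 0.0909]  mean=-2.0700  Neff=11.0000  idx=[0, 1, 2, 3, 4, 5, 6, 7, 8, 9, 10]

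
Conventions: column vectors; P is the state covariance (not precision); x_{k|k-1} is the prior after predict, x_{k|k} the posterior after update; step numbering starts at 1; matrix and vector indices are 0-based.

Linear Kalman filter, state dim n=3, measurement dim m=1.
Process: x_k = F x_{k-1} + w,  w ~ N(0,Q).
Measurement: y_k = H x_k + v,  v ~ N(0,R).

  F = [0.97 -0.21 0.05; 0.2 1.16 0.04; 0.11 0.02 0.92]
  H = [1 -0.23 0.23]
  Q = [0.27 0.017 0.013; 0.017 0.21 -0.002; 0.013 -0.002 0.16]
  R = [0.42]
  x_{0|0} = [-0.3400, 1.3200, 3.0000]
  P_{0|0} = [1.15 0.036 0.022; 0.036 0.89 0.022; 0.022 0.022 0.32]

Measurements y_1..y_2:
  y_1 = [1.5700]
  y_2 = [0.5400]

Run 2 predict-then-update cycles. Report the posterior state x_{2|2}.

step 1: x^-=[-0.4570, 1.5832, 2.7490]  P^-=[1.3791 0.0651 0.1621; 0.0651 1.4732 0.0881; 0.1621 0.0881 0.4505]  S=[1.9361]  K=[0.7238; -0.1309; 0.1268]  nu=[1.7589]  x^+=[0.8161, 1.3529, 2.9720]  P^+=[0.3647 0.2486 -0.0156; 0.2486 1.4400 0.1202; -0.0156 0.1202 0.4194]
step 2: x^-=[0.6561, 1.8515, 2.8510]  P^-=[0.5724 0.0123 0.0272; 0.0123 2.2892 0.2131; 0.0272 0.2131 0.5224]  S=[1.1255]  K=[0.5117; -0.4134; 0.0873]  nu=[-0.3460]  x^+=[0.4791, 1.9945, 2.8208]  P^+=[0.2778 0.2503 -0.0231; 0.2503 2.0969 0.2537; -0.0231 0.2537 0.5138]

x_post = [0.4791, 1.9945, 2.8208]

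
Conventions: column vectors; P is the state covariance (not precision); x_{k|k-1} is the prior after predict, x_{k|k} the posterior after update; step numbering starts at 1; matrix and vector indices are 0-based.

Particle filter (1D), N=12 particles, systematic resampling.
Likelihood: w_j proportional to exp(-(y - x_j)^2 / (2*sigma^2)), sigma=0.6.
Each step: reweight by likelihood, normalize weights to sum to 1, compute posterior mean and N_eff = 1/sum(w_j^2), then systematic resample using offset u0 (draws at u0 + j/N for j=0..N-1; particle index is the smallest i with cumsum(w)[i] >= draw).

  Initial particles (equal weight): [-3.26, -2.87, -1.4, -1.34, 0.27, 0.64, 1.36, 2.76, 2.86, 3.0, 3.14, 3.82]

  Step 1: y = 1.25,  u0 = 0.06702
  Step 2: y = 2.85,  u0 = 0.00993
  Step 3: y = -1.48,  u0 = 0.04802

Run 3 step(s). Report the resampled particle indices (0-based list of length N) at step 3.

step 1: w=[0.0000, 0.0000, 0.0000, 0.0000, 0.1362, 0.3084, 0.5084, 0.0218, 0.0141, 0.0073, 0.0036, 0.0001]  mean=1.0596  Neff=2.6819  idx=[4, 5, 5, 5, 5, 6, 6, 6, 6, 6, 6, 8]
step 2: w=[0.0001, 0.0009, 0.0009, 0.0009, 0.0009, 0.0358, 0.0358, 0.0358, 0.0358, 0.0358, 0.0358, 0.7816]  mean=2.5297  Neff=1.6167  idx=[5, 7, 9, 11, 11, 11, 11, 11, 11, 11, 11, 11]
step 3: w=[0.3333, 0.3333, 0.3333, 0.0000, 0.0000, 0.0000, 0.0000, 0.0000, 0.0000, 0.0000, 0.0000, 0.0000]  mean=1.3600  Neff=3.0000  idx=[0, 0, 0, 0, 1, 1, 1, 1, 2, 2, 2, 2]

resampled_idx = [0, 0, 0, 0, 1, 1, 1, 1, 2, 2, 2, 2]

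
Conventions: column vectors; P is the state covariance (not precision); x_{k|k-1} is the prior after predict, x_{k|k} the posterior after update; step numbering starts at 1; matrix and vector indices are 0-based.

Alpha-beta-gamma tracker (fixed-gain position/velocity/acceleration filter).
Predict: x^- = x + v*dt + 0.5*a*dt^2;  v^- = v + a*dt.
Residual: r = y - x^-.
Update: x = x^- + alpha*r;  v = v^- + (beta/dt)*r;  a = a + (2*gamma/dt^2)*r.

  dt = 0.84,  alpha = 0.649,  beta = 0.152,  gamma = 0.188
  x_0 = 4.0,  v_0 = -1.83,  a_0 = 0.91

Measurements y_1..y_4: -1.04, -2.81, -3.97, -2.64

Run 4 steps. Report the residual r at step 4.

resid = 5.6984

step 1: x_pred=2.7838  r=-3.8238  x^+=0.3022  v^+=-1.7575  a^+=-1.1277
step 2: x_pred=-1.5720  r=-1.2380  x^+=-2.3755  v^+=-2.9288  a^+=-1.7874
step 3: x_pred=-5.4662  r=1.4962  x^+=-4.4952  v^+=-4.1594  a^+=-0.9901
step 4: x_pred=-8.3384  r=5.6984  x^+=-4.6401  v^+=-3.9599  a^+=2.0465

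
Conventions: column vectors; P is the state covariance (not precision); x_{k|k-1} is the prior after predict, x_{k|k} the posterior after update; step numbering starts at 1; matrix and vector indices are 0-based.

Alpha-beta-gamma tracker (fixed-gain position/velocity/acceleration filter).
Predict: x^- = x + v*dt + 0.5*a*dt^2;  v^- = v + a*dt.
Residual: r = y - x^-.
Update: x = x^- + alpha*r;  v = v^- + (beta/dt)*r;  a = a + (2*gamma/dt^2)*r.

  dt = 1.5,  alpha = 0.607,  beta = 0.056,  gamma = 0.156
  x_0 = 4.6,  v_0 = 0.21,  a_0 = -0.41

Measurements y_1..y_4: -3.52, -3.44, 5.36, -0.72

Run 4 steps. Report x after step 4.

x_post = -3.2171

step 1: x_pred=4.4538  r=-7.9738  x^+=-0.3863  v^+=-0.7027  a^+=-1.5157
step 2: x_pred=-3.1455  r=-0.2945  x^+=-3.3243  v^+=-2.9872  a^+=-1.5565
step 3: x_pred=-9.5562  r=14.9162  x^+=-0.5021  v^+=-4.7651  a^+=0.5118
step 4: x_pred=-7.0740  r=6.3540  x^+=-3.2171  v^+=-3.7602  a^+=1.3929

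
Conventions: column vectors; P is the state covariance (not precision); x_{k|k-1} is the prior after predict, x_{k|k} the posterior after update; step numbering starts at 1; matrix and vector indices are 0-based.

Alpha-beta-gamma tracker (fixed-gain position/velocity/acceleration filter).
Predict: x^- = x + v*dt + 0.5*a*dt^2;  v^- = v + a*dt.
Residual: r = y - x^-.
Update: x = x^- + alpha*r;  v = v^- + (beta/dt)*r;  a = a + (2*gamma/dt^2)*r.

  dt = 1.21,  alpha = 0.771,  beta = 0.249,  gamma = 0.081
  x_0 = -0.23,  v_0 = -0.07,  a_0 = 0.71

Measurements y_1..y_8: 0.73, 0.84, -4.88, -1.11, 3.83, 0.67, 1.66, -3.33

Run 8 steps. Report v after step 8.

v_post = -0.7451

step 1: x_pred=0.2051  r=0.5249  x^+=0.6098  v^+=0.8971  a^+=0.7681
step 2: x_pred=2.2576  r=-1.4176  x^+=1.1646  v^+=1.5348  a^+=0.6112
step 3: x_pred=3.4692  r=-8.3492  x^+=-2.9680  v^+=0.5562  a^+=-0.3126
step 4: x_pred=-2.5238  r=1.4138  x^+=-1.4338  v^+=0.4690  a^+=-0.1562
step 5: x_pred=-0.9806  r=4.8106  x^+=2.7284  v^+=1.2700  a^+=0.3761
step 6: x_pred=4.5404  r=-3.8704  x^+=1.5563  v^+=0.9286  a^+=-0.0521
step 7: x_pred=2.6418  r=-0.9818  x^+=1.8848  v^+=0.6635  a^+=-0.1607
step 8: x_pred=2.5700  r=-5.9000  x^+=-1.9789  v^+=-0.7451  a^+=-0.8136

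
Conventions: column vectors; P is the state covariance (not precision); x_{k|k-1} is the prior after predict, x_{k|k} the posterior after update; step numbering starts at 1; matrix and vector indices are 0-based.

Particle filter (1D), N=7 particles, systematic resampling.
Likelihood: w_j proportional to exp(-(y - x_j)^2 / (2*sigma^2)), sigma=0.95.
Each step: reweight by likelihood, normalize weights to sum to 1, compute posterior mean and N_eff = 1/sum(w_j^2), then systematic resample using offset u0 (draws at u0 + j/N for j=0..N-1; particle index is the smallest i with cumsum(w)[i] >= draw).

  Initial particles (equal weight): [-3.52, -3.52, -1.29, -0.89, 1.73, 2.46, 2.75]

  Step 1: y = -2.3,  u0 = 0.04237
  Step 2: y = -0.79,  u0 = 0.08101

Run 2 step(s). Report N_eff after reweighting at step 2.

N_eff = 3.1288

step 1: w=[0.2466, 0.2466, 0.3197, 0.1870, 0.0001, 0.0000, 0.0000]  mean=-2.3149  Neff=3.8638  idx=[0, 0, 1, 1, 2, 2, 3]
step 2: w=[0.0057, 0.0057, 0.0057, 0.0057, 0.3109, 0.3109, 0.3551]  mean=-1.1992  Neff=3.1288  idx=[4, 4, 5, 5, 6, 6, 6]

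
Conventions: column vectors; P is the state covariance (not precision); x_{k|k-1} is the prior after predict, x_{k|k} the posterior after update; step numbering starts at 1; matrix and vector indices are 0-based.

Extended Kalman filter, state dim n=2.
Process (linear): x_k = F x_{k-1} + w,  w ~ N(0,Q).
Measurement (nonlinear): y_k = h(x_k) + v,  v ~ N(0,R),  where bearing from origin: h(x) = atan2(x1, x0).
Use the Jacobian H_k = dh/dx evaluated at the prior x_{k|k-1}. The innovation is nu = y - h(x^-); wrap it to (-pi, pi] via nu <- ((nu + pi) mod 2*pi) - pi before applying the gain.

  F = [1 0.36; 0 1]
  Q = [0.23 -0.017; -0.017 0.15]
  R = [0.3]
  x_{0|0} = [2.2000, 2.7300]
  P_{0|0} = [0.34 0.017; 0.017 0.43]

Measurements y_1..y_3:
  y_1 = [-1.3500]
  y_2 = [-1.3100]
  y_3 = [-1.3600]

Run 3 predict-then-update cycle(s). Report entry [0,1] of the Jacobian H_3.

step 1: x^-=[3.1828, 2.7300]  P^-=[0.6380 0.1548; 0.1548 0.5800]  H_jac=[-0.1553 0.1810]  S=[0.3257]  K=[-0.2181; 0.2486]  nu=[-2.0590]  x^+=[3.6319, 2.2182]  P^+=[0.6225 0.1725; 0.1725 0.5599]
step 2: x^-=[4.4304, 2.2182]  P^-=[1.0492 0.3570; 0.3570 0.7099]  H_jac=[-0.0904 0.1805]  S=[0.3200]  K=[-0.0949; 0.2995]  nu=[-1.7742]  x^+=[4.5988, 1.6868]  P^+=[1.0463 0.3661; 0.3661 0.6812]
step 3: x^-=[5.2061, 1.6868]  P^-=[1.6282 0.5943; 0.5943 0.8312]  H_jac=[-0.0563 0.1738]  S=[0.3186]  K=[0.0364; 0.3484]  nu=[-1.6733]  x^+=[5.1451, 1.1039]  P^+=[1.6278 0.5903; 0.5903 0.7925]

H_jac[0,1] = 0.1738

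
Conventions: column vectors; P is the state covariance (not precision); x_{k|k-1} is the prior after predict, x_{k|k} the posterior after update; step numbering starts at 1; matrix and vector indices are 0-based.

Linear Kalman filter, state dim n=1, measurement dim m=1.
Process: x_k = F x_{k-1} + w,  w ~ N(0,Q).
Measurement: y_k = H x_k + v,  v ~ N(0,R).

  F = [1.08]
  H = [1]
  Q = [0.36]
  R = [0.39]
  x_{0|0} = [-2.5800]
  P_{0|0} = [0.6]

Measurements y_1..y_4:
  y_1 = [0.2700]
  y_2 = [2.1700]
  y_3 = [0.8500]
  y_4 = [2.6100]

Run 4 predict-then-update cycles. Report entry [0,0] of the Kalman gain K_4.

K[0,0] = 0.6230

step 1: x^-=[-2.7864]  P^-=[1.0598]  S=[1.4498]  K=[0.7310]  nu=[3.0564]  x^+=[-0.5522]  P^+=[0.2851]
step 2: x^-=[-0.5963]  P^-=[0.6925]  S=[1.0825]  K=[0.6397]  nu=[2.7663]  x^+=[1.1734]  P^+=[0.2495]
step 3: x^-=[1.2673]  P^-=[0.6510]  S=[1.0410]  K=[0.6254]  nu=[-0.4173]  x^+=[1.0063]  P^+=[0.2439]
step 4: x^-=[1.0868]  P^-=[0.6445]  S=[1.0345]  K=[0.6230]  nu=[1.5232]  x^+=[2.0358]  P^+=[0.2430]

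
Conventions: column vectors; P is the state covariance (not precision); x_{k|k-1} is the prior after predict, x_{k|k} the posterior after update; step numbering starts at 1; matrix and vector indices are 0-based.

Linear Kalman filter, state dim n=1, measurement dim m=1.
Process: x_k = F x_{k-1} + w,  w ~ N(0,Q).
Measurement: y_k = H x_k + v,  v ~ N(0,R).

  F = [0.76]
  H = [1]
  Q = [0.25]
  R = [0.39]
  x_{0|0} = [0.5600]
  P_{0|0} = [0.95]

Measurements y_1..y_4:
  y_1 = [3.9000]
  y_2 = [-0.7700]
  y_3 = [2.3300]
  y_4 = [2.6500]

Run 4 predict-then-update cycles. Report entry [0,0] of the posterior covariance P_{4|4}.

step 1: x^-=[0.4256]  P^-=[0.7987]  S=[1.1887]  K=[0.6719]  nu=[3.4744]  x^+=[2.7601]  P^+=[0.2620]
step 2: x^-=[2.0977]  P^-=[0.4014]  S=[0.7914]  K=[0.5072]  nu=[-2.8677]  x^+=[0.6433]  P^+=[0.1978]
step 3: x^-=[0.4889]  P^-=[0.3642]  S=[0.7542]  K=[0.4829]  nu=[1.8411]  x^+=[1.3780]  P^+=[0.1883]
step 4: x^-=[1.0473]  P^-=[0.3588]  S=[0.7488]  K=[0.4792]  nu=[1.6027]  x^+=[1.8152]  P^+=[0.1869]

P_post[0,0] = 0.1869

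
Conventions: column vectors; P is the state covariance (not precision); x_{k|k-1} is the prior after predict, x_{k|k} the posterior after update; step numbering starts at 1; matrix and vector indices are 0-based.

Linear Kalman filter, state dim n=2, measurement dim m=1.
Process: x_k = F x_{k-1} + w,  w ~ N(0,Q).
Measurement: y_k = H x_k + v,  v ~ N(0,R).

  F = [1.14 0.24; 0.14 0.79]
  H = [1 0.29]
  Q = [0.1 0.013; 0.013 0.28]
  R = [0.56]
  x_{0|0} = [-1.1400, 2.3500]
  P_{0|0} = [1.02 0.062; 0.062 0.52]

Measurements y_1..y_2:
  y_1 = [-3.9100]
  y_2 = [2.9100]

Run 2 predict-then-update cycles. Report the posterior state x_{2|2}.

x_post = [-0.2952, 1.8000]

step 1: x^-=[-0.7356, 1.6969]  P^-=[1.4895 0.3323; 0.3323 0.6382]  S=[2.2959]  K=[0.6907; 0.2254]  nu=[-3.6665]  x^+=[-3.2682, 0.8706]  P^+=[0.3941 -0.0251; -0.0251 0.5216]
step 2: x^-=[-3.5168, 0.2303]  P^-=[0.6285 0.1514; 0.1514 0.6077]  S=[1.3274]  K=[0.5065; 0.2468]  nu=[6.3600]  x^+=[-0.2952, 1.8000]  P^+=[0.2879 -0.0146; -0.0146 0.5269]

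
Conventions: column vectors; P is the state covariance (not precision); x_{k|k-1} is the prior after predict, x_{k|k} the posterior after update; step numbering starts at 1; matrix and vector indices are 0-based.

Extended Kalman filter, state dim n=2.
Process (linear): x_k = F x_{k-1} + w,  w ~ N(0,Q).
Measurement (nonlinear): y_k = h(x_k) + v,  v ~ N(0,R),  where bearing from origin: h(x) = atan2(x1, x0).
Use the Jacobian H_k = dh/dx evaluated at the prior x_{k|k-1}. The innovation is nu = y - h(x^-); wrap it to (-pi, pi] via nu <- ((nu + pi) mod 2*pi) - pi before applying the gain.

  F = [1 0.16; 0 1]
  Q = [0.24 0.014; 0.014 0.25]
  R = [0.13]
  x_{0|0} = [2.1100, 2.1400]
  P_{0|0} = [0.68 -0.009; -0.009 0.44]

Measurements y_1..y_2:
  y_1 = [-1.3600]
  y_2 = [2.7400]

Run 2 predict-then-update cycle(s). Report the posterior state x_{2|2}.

x_post = [4.8555, 3.3624]

step 1: x^-=[2.4524, 2.1400]  P^-=[0.9284 0.0754; 0.0754 0.6900]  H_jac=[-0.2020 0.2315]  S=[0.1978]  K=[-0.8598; 0.7305]  nu=[-2.0775]  x^+=[4.2387, 0.6224]  P^+=[0.7821 0.1996; 0.1996 0.5844]
step 2: x^-=[4.3383, 0.6224]  P^-=[1.1010 0.3072; 0.3072 0.8344]  H_jac=[-0.0324 0.2259]  S=[0.1692]  K=[0.1991; 1.0549]  nu=[2.5975]  x^+=[4.8555, 3.3624]  P^+=[1.0943 0.2716; 0.2716 0.6461]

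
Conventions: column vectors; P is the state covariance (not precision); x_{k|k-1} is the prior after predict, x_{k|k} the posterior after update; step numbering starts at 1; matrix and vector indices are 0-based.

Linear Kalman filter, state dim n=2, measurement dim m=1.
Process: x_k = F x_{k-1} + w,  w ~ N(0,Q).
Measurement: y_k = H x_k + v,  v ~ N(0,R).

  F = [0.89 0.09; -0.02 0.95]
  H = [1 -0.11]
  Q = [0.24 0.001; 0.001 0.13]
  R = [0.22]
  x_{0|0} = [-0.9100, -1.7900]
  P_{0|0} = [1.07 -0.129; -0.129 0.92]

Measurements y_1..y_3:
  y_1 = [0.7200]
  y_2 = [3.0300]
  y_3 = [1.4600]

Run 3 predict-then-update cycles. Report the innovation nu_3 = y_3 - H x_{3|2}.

innov = [-0.2186]

step 1: x^-=[-0.9710, -1.6823]  P^-=[1.0743 -0.0482; -0.0482 0.9656]  S=[1.3166]  K=[0.8200; -0.1173]  nu=[1.5059]  x^+=[0.2639, -1.8590]  P^+=[0.1890 0.0784; 0.0784 0.9475]
step 2: x^-=[0.0675, -1.7713]  P^-=[0.4100 0.1448; 0.1448 0.9822]  S=[0.6100]  K=[0.6460; 0.0603]  nu=[2.7676]  x^+=[1.8553, -1.6045]  P^+=[0.1554 0.1211; 0.1211 0.9800]
step 3: x^-=[1.5069, -1.5614]  P^-=[0.3904 0.1842; 0.1842 1.0099]  S=[0.5822]  K=[0.6359; 0.1255]  nu=[-0.2186]  x^+=[1.3678, -1.5888]  P^+=[0.1550 0.1377; 0.1377 1.0007]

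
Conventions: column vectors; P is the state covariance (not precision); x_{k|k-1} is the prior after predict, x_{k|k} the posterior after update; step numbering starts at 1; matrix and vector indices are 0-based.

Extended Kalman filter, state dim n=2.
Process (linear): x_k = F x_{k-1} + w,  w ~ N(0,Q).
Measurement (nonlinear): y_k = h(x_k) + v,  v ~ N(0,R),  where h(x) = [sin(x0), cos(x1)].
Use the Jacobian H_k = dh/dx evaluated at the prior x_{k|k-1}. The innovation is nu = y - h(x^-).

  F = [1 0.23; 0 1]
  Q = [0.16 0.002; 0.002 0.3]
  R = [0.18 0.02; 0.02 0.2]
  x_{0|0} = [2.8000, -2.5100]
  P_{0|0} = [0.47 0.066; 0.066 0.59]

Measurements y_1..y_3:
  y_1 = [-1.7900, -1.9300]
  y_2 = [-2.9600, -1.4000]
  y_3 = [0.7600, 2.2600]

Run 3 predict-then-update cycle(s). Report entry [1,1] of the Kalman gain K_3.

K[1,1] = 1.0172

step 1: x^-=[2.2227, -2.5100]  P^-=[0.6916 0.2037; 0.2037 0.8900]  H_jac=[-0.6067 0.0000; 0.0000 0.5904]  S=[0.4346 -0.0530; -0.0530 0.5103]  K=[-0.9488 0.1372; -0.1609 1.0131]  nu=[-2.5849, -1.1229]  x^+=[4.5212, -3.2317]  P^+=[0.2770 0.0143; 0.0143 0.3377]
step 2: x^-=[3.7779, -3.2317]  P^-=[0.4614 0.0940; 0.0940 0.6377]  H_jac=[-0.8043 0.0000; 0.0000 -0.0900]  S=[0.4785 0.0268; 0.0268 0.2052]  K=[-0.7790 0.0605; -0.1434 -0.2611]  nu=[-2.3658, -0.4041]  x^+=[5.5964, -2.7870]  P^+=[0.1728 0.0386; 0.0386 0.6119]
step 3: x^-=[4.9554, -2.7870]  P^-=[0.3830 0.1813; 0.1813 0.9119]  H_jac=[0.2406 0.0000; 0.0000 0.3472]  S=[0.2022 0.0351; 0.0351 0.3099]  K=[0.4289 0.1545; 0.0390 1.0172]  nu=[1.7306, 3.1978]  x^+=[6.1917, 0.5331]  P^+=[0.3337 0.1137; 0.1137 0.5881]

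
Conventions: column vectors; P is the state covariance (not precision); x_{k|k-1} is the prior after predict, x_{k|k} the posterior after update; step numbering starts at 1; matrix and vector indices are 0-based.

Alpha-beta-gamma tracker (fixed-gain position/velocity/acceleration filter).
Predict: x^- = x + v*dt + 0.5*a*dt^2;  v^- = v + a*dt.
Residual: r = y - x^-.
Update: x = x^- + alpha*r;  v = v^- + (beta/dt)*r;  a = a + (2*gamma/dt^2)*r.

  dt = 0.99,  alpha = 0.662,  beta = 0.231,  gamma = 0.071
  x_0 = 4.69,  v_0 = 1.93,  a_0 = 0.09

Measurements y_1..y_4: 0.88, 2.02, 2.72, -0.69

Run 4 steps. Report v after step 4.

step 1: x_pred=6.6448  r=-5.7648  x^+=2.8285  v^+=0.6740  a^+=-0.7452
step 2: x_pred=3.1305  r=-1.1105  x^+=2.3954  v^+=-0.3229  a^+=-0.9061
step 3: x_pred=1.6316  r=1.0884  x^+=2.3521  v^+=-0.9660  a^+=-0.7484
step 4: x_pred=1.0290  r=-1.7190  x^+=-0.1090  v^+=-2.1081  a^+=-0.9975

v_post = -2.1081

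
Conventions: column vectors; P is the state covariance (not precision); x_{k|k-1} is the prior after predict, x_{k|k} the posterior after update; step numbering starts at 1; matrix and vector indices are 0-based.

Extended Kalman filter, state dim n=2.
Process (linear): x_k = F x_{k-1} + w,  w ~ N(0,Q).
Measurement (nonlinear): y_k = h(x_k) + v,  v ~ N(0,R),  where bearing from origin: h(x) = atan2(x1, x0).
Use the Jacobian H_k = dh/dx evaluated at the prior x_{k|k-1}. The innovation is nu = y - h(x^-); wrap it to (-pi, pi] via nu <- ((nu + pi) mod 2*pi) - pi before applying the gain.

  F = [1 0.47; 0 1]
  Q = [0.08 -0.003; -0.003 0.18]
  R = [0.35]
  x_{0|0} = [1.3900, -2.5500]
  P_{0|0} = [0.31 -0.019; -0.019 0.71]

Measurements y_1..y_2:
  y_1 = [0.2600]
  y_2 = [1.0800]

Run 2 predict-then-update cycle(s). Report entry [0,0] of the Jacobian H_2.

H_jac[0,0] = 0.5082

step 1: x^-=[0.1915, -2.5500]  P^-=[0.5290 0.3117; 0.3117 0.8900]  H_jac=[0.3900 0.0293]  S=[0.4383]  K=[0.4914; 0.3368]  nu=[1.7558]  x^+=[1.0544, -1.9587]  P^+=[0.4231 0.2392; 0.2392 0.8403]
step 2: x^-=[0.1338, -1.9587]  P^-=[0.9135 0.6311; 0.6311 1.0203]  H_jac=[0.5082 0.0347]  S=[0.6094]  K=[0.7977; 0.5844]  nu=[2.5826]  x^+=[2.1940, -0.4495]  P^+=[0.5257 0.3470; 0.3470 0.8122]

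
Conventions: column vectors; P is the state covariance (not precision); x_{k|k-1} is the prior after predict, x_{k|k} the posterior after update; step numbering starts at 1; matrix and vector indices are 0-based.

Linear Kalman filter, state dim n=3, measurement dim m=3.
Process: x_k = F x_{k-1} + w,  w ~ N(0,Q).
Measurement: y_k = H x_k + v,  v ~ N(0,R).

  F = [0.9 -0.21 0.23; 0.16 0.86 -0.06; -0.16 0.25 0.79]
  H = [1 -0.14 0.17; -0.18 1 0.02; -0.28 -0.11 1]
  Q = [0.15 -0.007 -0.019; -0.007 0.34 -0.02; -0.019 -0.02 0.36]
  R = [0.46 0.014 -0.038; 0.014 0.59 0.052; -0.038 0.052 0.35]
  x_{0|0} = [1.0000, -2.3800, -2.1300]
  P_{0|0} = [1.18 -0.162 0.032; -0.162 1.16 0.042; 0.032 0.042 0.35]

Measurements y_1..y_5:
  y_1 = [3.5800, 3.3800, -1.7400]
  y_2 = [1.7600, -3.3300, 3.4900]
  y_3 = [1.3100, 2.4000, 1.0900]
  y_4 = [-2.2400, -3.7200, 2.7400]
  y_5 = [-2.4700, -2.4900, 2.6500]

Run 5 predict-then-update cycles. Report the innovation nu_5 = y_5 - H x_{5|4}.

step 1: x^-=[0.9099, -1.7590, -2.4377]  P^-=[1.2459 -0.1631 -0.2111; -0.1631 1.1799 0.2307; -0.2111 0.2307 0.7026]  S=[1.7122 -0.4994 -0.4753; -0.4994 1.8800 0.3108; -0.4753 0.3108 1.2220]  K=[0.6691 -0.0002 -0.1832; 0.0105 0.6555 -0.0427; 0.1261 0.0795 0.6314]  nu=[2.8382, 5.3515, 0.7590]  x^+=[2.6686, 1.7466, -1.1752]  P^+=[0.3216 0.0575 0.0068; 0.0575 0.3935 0.0781; 0.0068 0.0781 0.2308]
step 2: x^-=[1.7647, 1.9996, -0.9188]  P^-=[0.4136 0.0239 -0.0330; 0.0239 0.6477 0.0926; -0.0330 0.0926 0.5614]  S=[0.8802 -0.1089 -0.0963; -0.1089 1.2467 0.1052; -0.0963 0.1052 0.9513]  K=[0.4481 0.0078 -0.1148; 0.0019 0.5213 -0.0420; 0.1275 0.0489 0.5967]  nu=[0.4315, -4.9935, 5.1228]  x^+=[1.3314, -0.8178, 1.9488]  P^+=[0.2153 0.0435 0.0083; 0.0435 0.3121 0.0588; 0.0083 0.0588 0.2153]
step 3: x^-=[1.8183, -0.6072, 1.1221]  P^-=[0.3309 0.0091 -0.0168; 0.0091 0.5828 0.0673; -0.0168 0.0673 0.5371]  S=[0.8063 -0.1046 -0.0577; -0.1046 1.1833 0.0833; -0.0577 0.0833 0.9152]  K=[0.3982 -0.0010 -0.0955; -0.0149 0.4942 -0.0451; 0.1278 0.0384 0.5884]  nu=[-0.7840, 3.3121, 0.4102]  x^+=[1.4635, 1.0226, 1.3906]  P^+=[0.1901 0.0341 0.0084; 0.0341 0.2941 0.0523; 0.0084 0.0523 0.2112]
step 4: x^-=[1.4222, 1.0301, 1.1201]  P^-=[0.3137 0.0004 -0.0147; 0.0004 0.5669 0.0609; -0.0147 0.0609 0.5309]  S=[0.7921 -0.1092 -0.0505; -0.1092 1.1697 0.0795; -0.0505 0.0795 0.9072]  K=[0.3862 -0.0059 -0.0910; -0.0224 0.4867 -0.0456; 0.1269 0.0355 0.5863]  nu=[-3.7084, -4.5165, 2.1315]  x^+=[-0.1772, -1.1822, 1.7389]  P^+=[0.1839 0.0301 0.0080; 0.0301 0.2889 0.0504; 0.0080 0.0504 0.2100]
step 5: x^-=[0.4887, -1.1494, 1.1066]  P^-=[0.3098 -0.0028 -0.0148; -0.0028 0.5620 0.0591; -0.0148 0.0591 0.5293]  S=[0.7891 -0.1115 -0.0494; -0.1115 1.1658 0.0788; -0.0494 0.0788 0.9055]  K=[0.3832 -0.0078 -0.0902; -0.0250 0.4843 -0.0457; 0.1263 0.0345 0.5858]  nu=[-3.3078, -1.2748, 1.5539]  x^+=[-0.9092, -1.7550, 1.5549]  P^+=[0.1823 0.0288 0.0077; 0.0288 0.2872 0.0498; 0.0077 0.0498 0.2097]

innov = [-3.3078, -1.2748, 1.5539]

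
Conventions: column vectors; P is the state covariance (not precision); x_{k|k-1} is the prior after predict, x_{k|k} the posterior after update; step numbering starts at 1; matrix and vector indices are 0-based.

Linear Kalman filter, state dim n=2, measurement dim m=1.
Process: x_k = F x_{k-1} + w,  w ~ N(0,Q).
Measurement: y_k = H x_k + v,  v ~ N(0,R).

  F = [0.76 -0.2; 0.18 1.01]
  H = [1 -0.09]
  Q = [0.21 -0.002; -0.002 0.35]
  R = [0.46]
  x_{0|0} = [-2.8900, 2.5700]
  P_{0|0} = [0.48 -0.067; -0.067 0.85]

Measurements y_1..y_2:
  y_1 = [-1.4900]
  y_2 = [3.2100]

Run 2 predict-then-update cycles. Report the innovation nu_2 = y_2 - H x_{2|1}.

step 1: x^-=[-2.7104, 2.0755]  P^-=[0.5416 -0.1571; -0.1571 1.2083]  S=[1.0397]  K=[0.5345; -0.2557]  nu=[1.4072]  x^+=[-1.9582, 1.7157]  P^+=[0.2445 -0.0150; -0.0150 1.1403]
step 2: x^-=[-1.8314, 1.3804]  P^-=[0.4014 -0.2098; -0.2098 1.5157]  S=[0.9115]  K=[0.4611; -0.3799]  nu=[5.1656]  x^+=[0.5506, -0.5820]  P^+=[0.2076 -0.0502; -0.0502 1.3842]

innov = [5.1656]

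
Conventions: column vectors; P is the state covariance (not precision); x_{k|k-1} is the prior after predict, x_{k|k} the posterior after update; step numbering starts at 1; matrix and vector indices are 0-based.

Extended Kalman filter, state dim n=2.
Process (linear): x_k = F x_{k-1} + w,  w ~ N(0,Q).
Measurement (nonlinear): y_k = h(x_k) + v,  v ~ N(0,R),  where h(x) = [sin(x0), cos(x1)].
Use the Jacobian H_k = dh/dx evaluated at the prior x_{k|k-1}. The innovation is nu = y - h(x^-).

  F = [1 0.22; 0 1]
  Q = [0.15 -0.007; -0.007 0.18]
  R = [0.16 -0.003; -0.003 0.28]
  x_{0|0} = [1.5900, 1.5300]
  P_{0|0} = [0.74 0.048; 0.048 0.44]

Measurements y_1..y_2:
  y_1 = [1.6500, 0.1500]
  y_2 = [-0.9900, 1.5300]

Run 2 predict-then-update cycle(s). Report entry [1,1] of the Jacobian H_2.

H_jac[1,1] = -0.9872

step 1: x^-=[1.9266, 1.5300]  P^-=[0.9324 0.1378; 0.1378 0.6200]  H_jac=[-0.3483 0.0000; 0.0000 -0.9992]  S=[0.2731 0.0450; 0.0450 0.8990]  K=[-1.1736 -0.0945; -0.0628 -0.6860]  nu=[0.7126, 0.1092]  x^+=[1.0800, 1.4103]  P^+=[0.5382 0.0229; 0.0229 0.1920]
step 2: x^-=[1.3902, 1.4103]  P^-=[0.7076 0.0582; 0.0582 0.3720]  H_jac=[0.1796 0.0000; 0.0000 -0.9872]  S=[0.1828 -0.0133; -0.0133 0.6425]  K=[0.6897 -0.0751; 0.0156 -0.5713]  nu=[-1.9737, 1.3702]  x^+=[-0.0739, 0.5969]  P^+=[0.6157 0.0234; 0.0234 0.1621]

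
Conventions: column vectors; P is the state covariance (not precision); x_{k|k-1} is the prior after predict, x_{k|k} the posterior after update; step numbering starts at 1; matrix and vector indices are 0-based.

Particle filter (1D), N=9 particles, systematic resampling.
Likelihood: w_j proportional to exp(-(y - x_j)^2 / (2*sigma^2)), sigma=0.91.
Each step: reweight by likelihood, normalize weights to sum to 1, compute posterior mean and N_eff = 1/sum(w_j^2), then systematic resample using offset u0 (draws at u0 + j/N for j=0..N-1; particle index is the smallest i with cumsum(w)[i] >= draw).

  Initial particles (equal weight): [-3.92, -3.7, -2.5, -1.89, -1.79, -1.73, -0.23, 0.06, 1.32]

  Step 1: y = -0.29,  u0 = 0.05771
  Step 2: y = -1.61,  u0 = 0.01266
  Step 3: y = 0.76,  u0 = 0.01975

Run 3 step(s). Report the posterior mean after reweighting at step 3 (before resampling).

step 1: w=[0.0001, 0.0003, 0.0178, 0.0724, 0.0873, 0.0971, 0.3388, 0.3153, 0.0710]  mean=-0.4723  Neff=4.1352  idx=[3, 4, 6, 6, 6, 6, 7, 7, 8]
step 2: w=[0.2666, 0.2741, 0.0885, 0.0885, 0.0885, 0.0885, 0.0519, 0.0519, 0.0016]  mean=-1.0675  Neff=5.4677  idx=[0, 0, 0, 1, 1, 2, 3, 4, 6]
step 3: w=[0.0058, 0.0058, 0.0058, 0.0079, 0.0079, 0.2225, 0.2225, 0.2225, 0.2992]  mean=-0.1968  Neff=4.1966  idx=[3, 5, 5, 6, 6, 7, 7, 8, 8]

post_mean = -0.1968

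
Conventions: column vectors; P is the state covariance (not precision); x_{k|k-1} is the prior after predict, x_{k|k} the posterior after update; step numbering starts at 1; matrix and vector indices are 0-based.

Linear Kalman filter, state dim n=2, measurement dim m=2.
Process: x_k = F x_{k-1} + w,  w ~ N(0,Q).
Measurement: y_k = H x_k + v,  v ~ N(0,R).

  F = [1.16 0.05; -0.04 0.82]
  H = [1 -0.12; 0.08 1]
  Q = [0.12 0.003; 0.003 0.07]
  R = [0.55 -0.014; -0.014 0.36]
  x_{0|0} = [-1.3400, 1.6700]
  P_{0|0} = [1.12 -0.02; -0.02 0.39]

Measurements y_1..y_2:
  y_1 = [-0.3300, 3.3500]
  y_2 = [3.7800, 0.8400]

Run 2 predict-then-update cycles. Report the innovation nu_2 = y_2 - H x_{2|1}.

innov = [4.2660, -1.0673]

step 1: x^-=[-1.4709, 1.4230]  P^-=[1.6257 -0.0520; -0.0520 0.3353]  S=[2.1930 0.0244; 0.0244 0.6974]  K=[0.7432 0.0860; -0.0473 0.4765]  nu=[1.3117, 2.0447]  x^+=[-0.3202, 2.3352]  P^+=[0.4061 -0.0119; -0.0119 0.1732]
step 2: x^-=[-0.2546, 1.9277]  P^-=[0.6655 -0.0201; -0.0201 0.1879]  S=[1.2231 -0.0032; -0.0032 0.5489]  K=[0.5463 0.0636; -0.0340 0.3391]  nu=[4.2660, -1.0673]  x^+=[2.0079, 1.4209]  P^+=[0.2985 -0.0086; -0.0086 0.1233]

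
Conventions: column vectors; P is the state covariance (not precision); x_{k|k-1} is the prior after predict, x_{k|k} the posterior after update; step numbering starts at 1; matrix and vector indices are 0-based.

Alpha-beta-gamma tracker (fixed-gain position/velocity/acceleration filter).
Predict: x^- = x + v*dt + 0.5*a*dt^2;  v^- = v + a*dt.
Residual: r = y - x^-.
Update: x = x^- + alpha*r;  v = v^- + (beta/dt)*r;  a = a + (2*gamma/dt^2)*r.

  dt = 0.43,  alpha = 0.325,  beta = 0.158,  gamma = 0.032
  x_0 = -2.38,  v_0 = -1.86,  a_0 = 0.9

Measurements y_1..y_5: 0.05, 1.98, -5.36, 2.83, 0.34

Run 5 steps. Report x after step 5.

step 1: x_pred=-3.0966  r=3.1466  x^+=-2.0740  v^+=-0.3168  a^+=1.9891
step 2: x_pred=-2.0263  r=4.0063  x^+=-0.7242  v^+=2.0106  a^+=3.3758
step 3: x_pred=0.4524  r=-5.8124  x^+=-1.4366  v^+=1.3265  a^+=1.3640
step 4: x_pred=-0.7401  r=3.5701  x^+=0.4202  v^+=3.2248  a^+=2.5997
step 5: x_pred=2.0472  r=-1.7072  x^+=1.4923  v^+=3.7154  a^+=2.0088

x_post = 1.4923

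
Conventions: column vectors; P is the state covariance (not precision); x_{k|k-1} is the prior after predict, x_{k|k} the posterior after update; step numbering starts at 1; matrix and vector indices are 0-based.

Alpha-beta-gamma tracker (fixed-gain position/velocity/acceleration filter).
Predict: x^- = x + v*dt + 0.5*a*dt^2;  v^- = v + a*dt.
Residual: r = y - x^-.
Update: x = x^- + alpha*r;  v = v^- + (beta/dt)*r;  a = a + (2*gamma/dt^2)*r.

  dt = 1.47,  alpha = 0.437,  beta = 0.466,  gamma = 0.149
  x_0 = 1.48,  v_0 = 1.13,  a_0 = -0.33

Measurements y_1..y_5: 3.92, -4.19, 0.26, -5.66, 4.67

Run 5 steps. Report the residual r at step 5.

step 1: x_pred=2.7846  r=1.1354  x^+=3.2807  v^+=1.0048  a^+=-0.1734
step 2: x_pred=4.5705  r=-8.7605  x^+=0.7422  v^+=-2.0272  a^+=-1.3815
step 3: x_pred=-3.7305  r=3.9905  x^+=-1.9867  v^+=-2.7930  a^+=-0.8312
step 4: x_pred=-6.9905  r=1.3305  x^+=-6.4091  v^+=-3.5932  a^+=-0.6477
step 5: x_pred=-12.3909  r=17.0609  x^+=-4.9353  v^+=0.8631  a^+=1.7051

resid = 17.0609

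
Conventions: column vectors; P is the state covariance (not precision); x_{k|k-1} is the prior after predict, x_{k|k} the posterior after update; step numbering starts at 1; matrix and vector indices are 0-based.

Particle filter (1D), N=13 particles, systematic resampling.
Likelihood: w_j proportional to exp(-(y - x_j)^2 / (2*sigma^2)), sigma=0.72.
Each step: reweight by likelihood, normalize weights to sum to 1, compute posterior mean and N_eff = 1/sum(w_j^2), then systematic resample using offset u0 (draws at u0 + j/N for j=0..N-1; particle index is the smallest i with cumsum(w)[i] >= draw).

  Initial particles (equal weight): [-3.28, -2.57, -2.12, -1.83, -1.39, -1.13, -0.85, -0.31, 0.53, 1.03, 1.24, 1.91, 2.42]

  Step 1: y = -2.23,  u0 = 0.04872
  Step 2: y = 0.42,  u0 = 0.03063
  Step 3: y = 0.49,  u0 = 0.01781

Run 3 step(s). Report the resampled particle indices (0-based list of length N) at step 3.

resampled_idx = [1, 3, 5, 6, 7, 7, 8, 9, 9, 10, 11, 11, 12]

step 1: w=[0.0844, 0.2186, 0.2416, 0.2095, 0.1238, 0.0761, 0.0389, 0.0070, 0.0002, 0.0000, 0.0000, 0.0000, 0.0000]  mean=-2.0273  Neff=5.5609  idx=[0, 1, 1, 1, 2, 2, 2, 3, 3, 3, 4, 5, 6]
step 2: w=[0.0000, 0.0005, 0.0005, 0.0005, 0.0052, 0.0052, 0.0052, 0.0199, 0.0199, 0.0199, 0.1113, 0.2585, 0.5536]  mean=-1.0632  Neff=2.5846  idx=[7, 10, 10, 11, 11, 11, 12, 12, 12, 12, 12, 12, 12]
step 3: w=[0.0036, 0.0214, 0.0214, 0.0514, 0.0514, 0.0514, 0.1142, 0.1142, 0.1142, 0.1142, 0.1142, 0.1142, 0.1142]  mean=-0.9197  Neff=9.9819  idx=[1, 3, 5, 6, 7, 7, 8, 9, 9, 10, 11, 11, 12]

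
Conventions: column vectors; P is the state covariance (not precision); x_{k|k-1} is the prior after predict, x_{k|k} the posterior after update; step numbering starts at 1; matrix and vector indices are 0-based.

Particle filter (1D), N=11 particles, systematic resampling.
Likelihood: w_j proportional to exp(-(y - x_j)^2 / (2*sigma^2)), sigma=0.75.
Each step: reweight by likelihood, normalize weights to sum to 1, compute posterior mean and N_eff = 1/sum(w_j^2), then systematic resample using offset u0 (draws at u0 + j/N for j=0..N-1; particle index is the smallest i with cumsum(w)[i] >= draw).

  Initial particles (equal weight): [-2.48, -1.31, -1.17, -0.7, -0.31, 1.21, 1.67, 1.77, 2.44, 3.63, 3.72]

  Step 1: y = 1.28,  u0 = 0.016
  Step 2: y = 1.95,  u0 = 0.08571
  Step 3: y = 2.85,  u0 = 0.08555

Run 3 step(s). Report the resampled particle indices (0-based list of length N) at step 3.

resampled_idx = [2, 3, 5, 6, 7, 8, 9, 9, 10, 10, 10]

step 1: w=[0.0000, 0.0008, 0.0015, 0.0098, 0.0337, 0.3175, 0.2786, 0.2576, 0.0964, 0.0024, 0.0016]  mean=1.5351  Neff=3.9160  idx=[4, 5, 5, 5, 6, 6, 6, 7, 7, 7, 8]
step 2: w=[0.0013, 0.0734, 0.0734, 0.0734, 0.1114, 0.1114, 0.1114, 0.1160, 0.1160, 0.1160, 0.0965]  mean=1.6753  Neff=9.7049  idx=[2, 3, 4, 5, 6, 6, 7, 8, 9, 10, 10]
step 3: w=[0.0222, 0.0222, 0.0702, 0.0702, 0.0702, 0.0702, 0.0859, 0.0859, 0.0859, 0.2085, 0.2085]  mean=1.9965  Neff=7.7028  idx=[2, 3, 5, 6, 7, 8, 9, 9, 10, 10, 10]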